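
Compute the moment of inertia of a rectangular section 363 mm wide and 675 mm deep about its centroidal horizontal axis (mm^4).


I = b * h^3 / 12
= 363 * 675^3 / 12
= 363 * 307546875 / 12
= 9303292968.75 mm^4

9303292968.75 mm^4


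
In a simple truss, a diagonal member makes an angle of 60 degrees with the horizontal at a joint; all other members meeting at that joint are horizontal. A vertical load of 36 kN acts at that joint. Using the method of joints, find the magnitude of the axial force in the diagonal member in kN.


At the joint, only the diagonal has a vertical component, so vertical equilibrium gives:
F * sin(60) = 36
F = 36 / sin(60)
= 36 / 0.866025
= 41.57 kN

41.57 kN


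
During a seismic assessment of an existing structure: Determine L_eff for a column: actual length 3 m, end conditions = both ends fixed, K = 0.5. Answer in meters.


L_eff = K * L
= 0.5 * 3
= 1.5 m

1.5 m


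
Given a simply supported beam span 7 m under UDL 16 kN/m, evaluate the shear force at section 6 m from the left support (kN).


R_A = w * L / 2 = 16 * 7 / 2 = 56.0 kN
V(x) = R_A - w * x = 56.0 - 16 * 6
= -40.0 kN

-40.0 kN


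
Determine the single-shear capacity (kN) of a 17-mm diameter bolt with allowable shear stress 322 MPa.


A = pi * d^2 / 4 = pi * 17^2 / 4 = 226.9801 mm^2
V = f_v * A / 1000 = 322 * 226.9801 / 1000
= 73.0876 kN

73.0876 kN


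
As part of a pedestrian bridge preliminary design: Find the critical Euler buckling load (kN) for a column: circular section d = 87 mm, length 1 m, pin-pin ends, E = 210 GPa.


I = pi * d^4 / 64 = 2812204.57 mm^4
L = 1000.0 mm
P_cr = pi^2 * E * I / L^2
= 9.8696 * 210000.0 * 2812204.57 / 1000.0^2
= 5828622.78 N = 5828.6228 kN

5828.6228 kN


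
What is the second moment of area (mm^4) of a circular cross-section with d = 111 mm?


r = d / 2 = 111 / 2 = 55.5 mm
I = pi * r^4 / 4 = pi * 55.5^4 / 4
= 7451810.7 mm^4

7451810.7 mm^4


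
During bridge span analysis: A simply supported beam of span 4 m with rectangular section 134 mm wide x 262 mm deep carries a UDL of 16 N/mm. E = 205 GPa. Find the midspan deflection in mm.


I = 134 * 262^3 / 12 = 200829462.67 mm^4
L = 4000.0 mm, w = 16 N/mm, E = 205000.0 MPa
delta = 5 * w * L^4 / (384 * E * I)
= 5 * 16 * 4000.0^4 / (384 * 205000.0 * 200829462.67)
= 1.2954 mm

1.2954 mm


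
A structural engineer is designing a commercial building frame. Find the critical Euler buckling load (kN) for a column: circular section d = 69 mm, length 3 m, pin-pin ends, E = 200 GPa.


I = pi * d^4 / 64 = 1112669.7 mm^4
L = 3000.0 mm
P_cr = pi^2 * E * I / L^2
= 9.8696 * 200000.0 * 1112669.7 / 3000.0^2
= 244035.77 N = 244.0358 kN

244.0358 kN


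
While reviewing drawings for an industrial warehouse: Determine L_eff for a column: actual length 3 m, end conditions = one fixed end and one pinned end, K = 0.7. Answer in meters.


L_eff = K * L
= 0.7 * 3
= 2.1 m

2.1 m


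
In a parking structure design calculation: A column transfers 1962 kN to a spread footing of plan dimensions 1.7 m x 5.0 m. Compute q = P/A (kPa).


A = 1.7 * 5.0 = 8.5 m^2
q = P / A = 1962 / 8.5
= 230.8235 kPa

230.8235 kPa


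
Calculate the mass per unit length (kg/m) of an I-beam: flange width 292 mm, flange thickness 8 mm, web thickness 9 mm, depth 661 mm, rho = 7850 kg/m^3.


A_flanges = 2 * 292 * 8 = 4672 mm^2
A_web = (661 - 2 * 8) * 9 = 5805 mm^2
A_total = 4672 + 5805 = 10477 mm^2 = 0.010477 m^2
Weight = rho * A = 7850 * 0.010477 = 82.2445 kg/m

82.2445 kg/m


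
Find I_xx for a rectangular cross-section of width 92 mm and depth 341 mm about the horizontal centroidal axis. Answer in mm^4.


I = b * h^3 / 12
= 92 * 341^3 / 12
= 92 * 39651821 / 12
= 303997294.33 mm^4

303997294.33 mm^4


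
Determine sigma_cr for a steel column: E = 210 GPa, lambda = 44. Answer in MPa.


sigma_cr = pi^2 * E / lambda^2
= 9.8696 * 210000.0 / 44^2
= 9.8696 * 210000.0 / 1936
= 1070.5666 MPa

1070.5666 MPa


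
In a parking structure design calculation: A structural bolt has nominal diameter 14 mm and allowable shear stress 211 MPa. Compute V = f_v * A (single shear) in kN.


A = pi * d^2 / 4 = pi * 14^2 / 4 = 153.938 mm^2
V = f_v * A / 1000 = 211 * 153.938 / 1000
= 32.4809 kN

32.4809 kN


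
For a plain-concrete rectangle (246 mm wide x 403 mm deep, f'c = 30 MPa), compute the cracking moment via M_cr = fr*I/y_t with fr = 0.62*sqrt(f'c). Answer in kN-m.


fr = 0.62 * sqrt(30) = 0.62 * 5.4772 = 3.3959 MPa
I = 246 * 403^3 / 12 = 1341741953.5 mm^4
y_t = 201.5 mm
M_cr = fr * I / y_t = 3.3959 * 1341741953.5 / 201.5 N-mm
= 22.6124 kN-m

22.6124 kN-m


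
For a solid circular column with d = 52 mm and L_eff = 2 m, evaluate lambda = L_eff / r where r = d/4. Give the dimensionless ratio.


Radius of gyration r = d / 4 = 52 / 4 = 13.0 mm
L_eff = 2000.0 mm
Slenderness ratio = L / r = 2000.0 / 13.0 = 153.85 (dimensionless)

153.85 (dimensionless)


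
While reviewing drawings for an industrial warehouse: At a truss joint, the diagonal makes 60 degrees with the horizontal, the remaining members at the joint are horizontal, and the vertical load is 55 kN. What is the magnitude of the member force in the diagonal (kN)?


At the joint, only the diagonal has a vertical component, so vertical equilibrium gives:
F * sin(60) = 55
F = 55 / sin(60)
= 55 / 0.866025
= 63.51 kN

63.51 kN


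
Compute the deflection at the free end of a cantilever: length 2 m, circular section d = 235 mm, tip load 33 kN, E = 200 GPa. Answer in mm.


I = pi * d^4 / 64 = pi * 235^4 / 64 = 149706738.1 mm^4
L = 2000.0 mm, P = 33000.0 N, E = 200000.0 MPa
delta = P * L^3 / (3 * E * I)
= 33000.0 * 2000.0^3 / (3 * 200000.0 * 149706738.1)
= 2.9391 mm

2.9391 mm


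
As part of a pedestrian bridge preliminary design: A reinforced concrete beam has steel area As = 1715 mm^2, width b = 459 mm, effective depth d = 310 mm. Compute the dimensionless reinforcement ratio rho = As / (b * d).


rho = As / (b * d)
= 1715 / (459 * 310)
= 1715 / 142290
= 0.012053 (dimensionless)

0.012053 (dimensionless)


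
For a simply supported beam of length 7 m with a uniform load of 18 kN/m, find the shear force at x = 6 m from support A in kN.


R_A = w * L / 2 = 18 * 7 / 2 = 63.0 kN
V(x) = R_A - w * x = 63.0 - 18 * 6
= -45.0 kN

-45.0 kN


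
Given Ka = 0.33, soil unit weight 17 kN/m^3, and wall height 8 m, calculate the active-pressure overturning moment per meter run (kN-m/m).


Pa = 0.5 * Ka * gamma * H^2
= 0.5 * 0.33 * 17 * 8^2
= 179.52 kN/m
Arm = H / 3 = 8 / 3 = 2.6667 m
Mo = Pa * arm = Pa * H / 3 = 179.52 * 8 / 3 = 478.72 kN-m/m

478.72 kN-m/m


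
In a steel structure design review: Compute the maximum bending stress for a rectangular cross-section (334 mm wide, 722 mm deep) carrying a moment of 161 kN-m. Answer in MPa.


I = b * h^3 / 12 = 334 * 722^3 / 12 = 10475549502.67 mm^4
y = h / 2 = 722 / 2 = 361.0 mm
M = 161 kN-m = 161000000.0 N-mm
sigma = M * y / I = 161000000.0 * 361.0 / 10475549502.67
= 5.55 MPa

5.55 MPa


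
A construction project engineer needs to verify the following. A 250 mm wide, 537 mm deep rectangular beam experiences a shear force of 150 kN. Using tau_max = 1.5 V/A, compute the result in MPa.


A = b * h = 250 * 537 = 134250 mm^2
V = 150 kN = 150000.0 N
tau_max = 1.5 * V / A = 1.5 * 150000.0 / 134250
= 1.676 MPa

1.676 MPa


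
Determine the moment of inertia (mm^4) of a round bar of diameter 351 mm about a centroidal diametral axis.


r = d / 2 = 351 / 2 = 175.5 mm
I = pi * r^4 / 4 = pi * 175.5^4 / 4
= 745072208.91 mm^4

745072208.91 mm^4


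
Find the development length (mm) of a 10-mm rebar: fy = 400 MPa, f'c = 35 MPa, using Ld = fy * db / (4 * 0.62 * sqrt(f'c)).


Ld = (fy * db) / (4 * 0.62 * sqrt(f'c))
= (400 * 10) / (4 * 0.62 * sqrt(35))
= 4000 / 14.6719
= 272.63 mm

272.63 mm


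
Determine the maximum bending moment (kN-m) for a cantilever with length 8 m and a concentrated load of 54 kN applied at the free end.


For a cantilever with a point load at the free end:
M_max = P * L = 54 * 8 = 432 kN-m

432 kN-m


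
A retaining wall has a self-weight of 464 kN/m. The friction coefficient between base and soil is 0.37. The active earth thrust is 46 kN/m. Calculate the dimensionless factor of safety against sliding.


Resisting force = mu * W = 0.37 * 464 = 171.68 kN/m
FOS = Resisting / Driving = 171.68 / 46
= 3.7322 (dimensionless)

3.7322 (dimensionless)


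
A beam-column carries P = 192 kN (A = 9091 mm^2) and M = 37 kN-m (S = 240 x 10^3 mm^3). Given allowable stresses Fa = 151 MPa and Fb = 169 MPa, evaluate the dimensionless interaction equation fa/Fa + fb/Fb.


f_a = P / A = 192000.0 / 9091 = 21.1198 MPa
f_b = M / S = 37000000.0 / 240000.0 = 154.1667 MPa
Ratio = f_a / Fa + f_b / Fb
= 21.1198 / 151 + 154.1667 / 169
= 1.0521 (dimensionless)

1.0521 (dimensionless)


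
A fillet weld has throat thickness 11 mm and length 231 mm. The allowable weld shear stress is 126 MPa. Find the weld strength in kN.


Strength = throat * length * allowable stress
= 11 * 231 * 126 N
= 320166 N
= 320.17 kN

320.17 kN


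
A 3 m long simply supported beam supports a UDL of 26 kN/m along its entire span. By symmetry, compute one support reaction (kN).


Total load = w * L = 26 * 3 = 78 kN
By symmetry, each reaction R = total / 2 = 78 / 2 = 39.0 kN

39.0 kN


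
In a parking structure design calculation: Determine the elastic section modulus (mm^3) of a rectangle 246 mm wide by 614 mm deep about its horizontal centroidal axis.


S = b * h^2 / 6
= 246 * 614^2 / 6
= 246 * 376996 / 6
= 15456836.0 mm^3

15456836.0 mm^3


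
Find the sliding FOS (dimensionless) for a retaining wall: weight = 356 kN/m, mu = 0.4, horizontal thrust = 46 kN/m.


Resisting force = mu * W = 0.4 * 356 = 142.4 kN/m
FOS = Resisting / Driving = 142.4 / 46
= 3.0957 (dimensionless)

3.0957 (dimensionless)


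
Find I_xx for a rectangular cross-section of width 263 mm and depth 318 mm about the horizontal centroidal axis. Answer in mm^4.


I = b * h^3 / 12
= 263 * 318^3 / 12
= 263 * 32157432 / 12
= 704783718.0 mm^4

704783718.0 mm^4


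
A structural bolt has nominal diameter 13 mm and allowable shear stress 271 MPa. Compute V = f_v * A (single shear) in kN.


A = pi * d^2 / 4 = pi * 13^2 / 4 = 132.7323 mm^2
V = f_v * A / 1000 = 271 * 132.7323 / 1000
= 35.9705 kN

35.9705 kN


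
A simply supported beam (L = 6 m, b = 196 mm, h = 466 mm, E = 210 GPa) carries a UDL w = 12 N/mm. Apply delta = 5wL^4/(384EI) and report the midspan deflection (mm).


I = 196 * 466^3 / 12 = 1652846701.33 mm^4
L = 6000.0 mm, w = 12 N/mm, E = 210000.0 MPa
delta = 5 * w * L^4 / (384 * E * I)
= 5 * 12 * 6000.0^4 / (384 * 210000.0 * 1652846701.33)
= 0.5834 mm

0.5834 mm


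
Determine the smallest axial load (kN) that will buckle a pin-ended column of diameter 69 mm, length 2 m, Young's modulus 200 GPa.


I = pi * d^4 / 64 = 1112669.7 mm^4
L = 2000.0 mm
P_cr = pi^2 * E * I / L^2
= 9.8696 * 200000.0 * 1112669.7 / 2000.0^2
= 549080.49 N = 549.0805 kN

549.0805 kN


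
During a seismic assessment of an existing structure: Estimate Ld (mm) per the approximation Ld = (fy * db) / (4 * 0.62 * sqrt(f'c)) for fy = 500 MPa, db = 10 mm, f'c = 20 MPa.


Ld = (fy * db) / (4 * 0.62 * sqrt(f'c))
= (500 * 10) / (4 * 0.62 * sqrt(20))
= 5000 / 11.0909
= 450.82 mm

450.82 mm


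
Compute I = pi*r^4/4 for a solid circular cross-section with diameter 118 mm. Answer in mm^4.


r = d / 2 = 118 / 2 = 59.0 mm
I = pi * r^4 / 4 = pi * 59.0^4 / 4
= 9516953.07 mm^4

9516953.07 mm^4


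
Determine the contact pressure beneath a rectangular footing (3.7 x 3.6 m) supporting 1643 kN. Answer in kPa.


A = 3.7 * 3.6 = 13.32 m^2
q = P / A = 1643 / 13.32
= 123.3483 kPa

123.3483 kPa


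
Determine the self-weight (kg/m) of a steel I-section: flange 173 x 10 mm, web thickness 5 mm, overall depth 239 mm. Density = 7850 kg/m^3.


A_flanges = 2 * 173 * 10 = 3460 mm^2
A_web = (239 - 2 * 10) * 5 = 1095 mm^2
A_total = 3460 + 1095 = 4555 mm^2 = 0.004555 m^2
Weight = rho * A = 7850 * 0.004555 = 35.7567 kg/m

35.7567 kg/m


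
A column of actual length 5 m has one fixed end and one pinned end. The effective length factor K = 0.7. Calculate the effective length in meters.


L_eff = K * L
= 0.7 * 5
= 3.5 m

3.5 m


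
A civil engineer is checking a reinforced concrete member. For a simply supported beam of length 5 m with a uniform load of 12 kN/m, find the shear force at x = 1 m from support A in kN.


R_A = w * L / 2 = 12 * 5 / 2 = 30.0 kN
V(x) = R_A - w * x = 30.0 - 12 * 1
= 18.0 kN

18.0 kN


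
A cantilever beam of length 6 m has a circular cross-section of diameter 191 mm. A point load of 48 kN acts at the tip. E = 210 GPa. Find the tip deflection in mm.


I = pi * d^4 / 64 = pi * 191^4 / 64 = 65328602.47 mm^4
L = 6000.0 mm, P = 48000.0 N, E = 210000.0 MPa
delta = P * L^3 / (3 * E * I)
= 48000.0 * 6000.0^3 / (3 * 210000.0 * 65328602.47)
= 251.9133 mm

251.9133 mm


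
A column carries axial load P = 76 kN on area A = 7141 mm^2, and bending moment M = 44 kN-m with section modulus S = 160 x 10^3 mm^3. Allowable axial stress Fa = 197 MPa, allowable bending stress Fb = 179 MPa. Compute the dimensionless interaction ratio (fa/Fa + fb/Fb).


f_a = P / A = 76000.0 / 7141 = 10.6428 MPa
f_b = M / S = 44000000.0 / 160000.0 = 275.0 MPa
Ratio = f_a / Fa + f_b / Fb
= 10.6428 / 197 + 275.0 / 179
= 1.5903 (dimensionless)

1.5903 (dimensionless)


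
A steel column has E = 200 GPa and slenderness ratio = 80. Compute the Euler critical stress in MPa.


sigma_cr = pi^2 * E / lambda^2
= 9.8696 * 200000.0 / 80^2
= 9.8696 * 200000.0 / 6400
= 308.4251 MPa

308.4251 MPa


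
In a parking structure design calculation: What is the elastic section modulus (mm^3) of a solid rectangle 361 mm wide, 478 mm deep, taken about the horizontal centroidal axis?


S = b * h^2 / 6
= 361 * 478^2 / 6
= 361 * 228484 / 6
= 13747120.67 mm^3

13747120.67 mm^3


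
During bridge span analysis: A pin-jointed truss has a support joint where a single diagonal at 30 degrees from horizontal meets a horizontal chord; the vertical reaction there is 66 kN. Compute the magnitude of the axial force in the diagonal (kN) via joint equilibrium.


At the joint, only the diagonal has a vertical component, so vertical equilibrium gives:
F * sin(30) = 66
F = 66 / sin(30)
= 66 / 0.5
= 132.0 kN

132.0 kN


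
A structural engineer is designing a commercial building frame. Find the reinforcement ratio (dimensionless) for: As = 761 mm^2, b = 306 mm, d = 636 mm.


rho = As / (b * d)
= 761 / (306 * 636)
= 761 / 194616
= 0.00391 (dimensionless)

0.00391 (dimensionless)


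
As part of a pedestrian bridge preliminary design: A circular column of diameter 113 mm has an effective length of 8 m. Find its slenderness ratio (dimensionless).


Radius of gyration r = d / 4 = 113 / 4 = 28.25 mm
L_eff = 8000.0 mm
Slenderness ratio = L / r = 8000.0 / 28.25 = 283.19 (dimensionless)

283.19 (dimensionless)


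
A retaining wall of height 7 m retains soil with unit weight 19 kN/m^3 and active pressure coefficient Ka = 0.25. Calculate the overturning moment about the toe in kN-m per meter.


Pa = 0.5 * Ka * gamma * H^2
= 0.5 * 0.25 * 19 * 7^2
= 116.375 kN/m
Arm = H / 3 = 7 / 3 = 2.3333 m
Mo = Pa * arm = Pa * H / 3 = 116.375 * 7 / 3 = 271.5417 kN-m/m

271.5417 kN-m/m


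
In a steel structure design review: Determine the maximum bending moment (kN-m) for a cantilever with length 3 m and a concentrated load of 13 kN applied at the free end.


For a cantilever with a point load at the free end:
M_max = P * L = 13 * 3 = 39 kN-m

39 kN-m


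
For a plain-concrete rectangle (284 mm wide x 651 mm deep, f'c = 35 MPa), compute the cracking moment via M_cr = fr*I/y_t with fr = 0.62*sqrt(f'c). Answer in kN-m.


fr = 0.62 * sqrt(35) = 0.62 * 5.9161 = 3.668 MPa
I = 284 * 651^3 / 12 = 6529502007.0 mm^4
y_t = 325.5 mm
M_cr = fr * I / y_t = 3.668 * 6529502007.0 / 325.5 N-mm
= 73.5792 kN-m

73.5792 kN-m


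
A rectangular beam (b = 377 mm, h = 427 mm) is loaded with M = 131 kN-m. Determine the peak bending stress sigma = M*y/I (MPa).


I = b * h^3 / 12 = 377 * 427^3 / 12 = 2445928340.92 mm^4
y = h / 2 = 427 / 2 = 213.5 mm
M = 131 kN-m = 131000000.0 N-mm
sigma = M * y / I = 131000000.0 * 213.5 / 2445928340.92
= 11.43 MPa

11.43 MPa


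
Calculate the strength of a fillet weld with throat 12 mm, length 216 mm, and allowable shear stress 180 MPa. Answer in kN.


Strength = throat * length * allowable stress
= 12 * 216 * 180 N
= 466560 N
= 466.56 kN

466.56 kN


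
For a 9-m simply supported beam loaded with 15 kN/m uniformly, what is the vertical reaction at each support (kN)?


Total load = w * L = 15 * 9 = 135 kN
By symmetry, each reaction R = total / 2 = 135 / 2 = 67.5 kN

67.5 kN


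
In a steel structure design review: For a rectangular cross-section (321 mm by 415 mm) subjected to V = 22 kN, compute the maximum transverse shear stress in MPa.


A = b * h = 321 * 415 = 133215 mm^2
V = 22 kN = 22000.0 N
tau_max = 1.5 * V / A = 1.5 * 22000.0 / 133215
= 0.2477 MPa

0.2477 MPa


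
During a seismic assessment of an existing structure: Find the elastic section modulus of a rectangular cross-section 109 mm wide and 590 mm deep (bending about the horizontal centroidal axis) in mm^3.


S = b * h^2 / 6
= 109 * 590^2 / 6
= 109 * 348100 / 6
= 6323816.67 mm^3

6323816.67 mm^3


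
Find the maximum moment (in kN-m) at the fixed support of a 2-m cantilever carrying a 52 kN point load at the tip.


For a cantilever with a point load at the free end:
M_max = P * L = 52 * 2 = 104 kN-m

104 kN-m


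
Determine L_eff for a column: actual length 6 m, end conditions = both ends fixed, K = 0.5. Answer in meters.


L_eff = K * L
= 0.5 * 6
= 3.0 m

3.0 m


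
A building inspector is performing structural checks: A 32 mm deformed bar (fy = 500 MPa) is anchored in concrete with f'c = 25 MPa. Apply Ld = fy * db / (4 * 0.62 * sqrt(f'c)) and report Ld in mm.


Ld = (fy * db) / (4 * 0.62 * sqrt(f'c))
= (500 * 32) / (4 * 0.62 * sqrt(25))
= 16000 / 12.4
= 1290.32 mm

1290.32 mm


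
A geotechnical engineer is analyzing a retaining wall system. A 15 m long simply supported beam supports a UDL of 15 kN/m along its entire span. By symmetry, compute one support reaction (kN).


Total load = w * L = 15 * 15 = 225 kN
By symmetry, each reaction R = total / 2 = 225 / 2 = 112.5 kN

112.5 kN


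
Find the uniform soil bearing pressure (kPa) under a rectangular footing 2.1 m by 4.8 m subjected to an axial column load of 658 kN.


A = 2.1 * 4.8 = 10.08 m^2
q = P / A = 658 / 10.08
= 65.2778 kPa

65.2778 kPa


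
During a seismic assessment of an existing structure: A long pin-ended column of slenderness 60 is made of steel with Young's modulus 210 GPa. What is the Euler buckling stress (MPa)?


sigma_cr = pi^2 * E / lambda^2
= 9.8696 * 210000.0 / 60^2
= 9.8696 * 210000.0 / 3600
= 575.7269 MPa

575.7269 MPa


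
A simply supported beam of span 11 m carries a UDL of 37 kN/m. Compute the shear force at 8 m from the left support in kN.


R_A = w * L / 2 = 37 * 11 / 2 = 203.5 kN
V(x) = R_A - w * x = 203.5 - 37 * 8
= -92.5 kN

-92.5 kN


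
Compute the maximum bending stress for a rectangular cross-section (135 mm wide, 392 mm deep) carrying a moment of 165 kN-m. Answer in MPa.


I = b * h^3 / 12 = 135 * 392^3 / 12 = 677658240.0 mm^4
y = h / 2 = 392 / 2 = 196.0 mm
M = 165 kN-m = 165000000.0 N-mm
sigma = M * y / I = 165000000.0 * 196.0 / 677658240.0
= 47.72 MPa

47.72 MPa


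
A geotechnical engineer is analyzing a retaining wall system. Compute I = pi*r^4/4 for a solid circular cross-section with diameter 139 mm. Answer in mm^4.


r = d / 2 = 139 / 2 = 69.5 mm
I = pi * r^4 / 4 = pi * 69.5^4 / 4
= 18324372.0 mm^4

18324372.0 mm^4


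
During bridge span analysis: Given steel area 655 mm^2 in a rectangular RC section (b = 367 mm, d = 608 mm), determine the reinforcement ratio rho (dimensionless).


rho = As / (b * d)
= 655 / (367 * 608)
= 655 / 223136
= 0.002935 (dimensionless)

0.002935 (dimensionless)


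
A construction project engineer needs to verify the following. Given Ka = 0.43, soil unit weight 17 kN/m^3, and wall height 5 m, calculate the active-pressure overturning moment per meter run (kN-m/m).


Pa = 0.5 * Ka * gamma * H^2
= 0.5 * 0.43 * 17 * 5^2
= 91.375 kN/m
Arm = H / 3 = 5 / 3 = 1.6667 m
Mo = Pa * arm = Pa * H / 3 = 91.375 * 5 / 3 = 152.2917 kN-m/m

152.2917 kN-m/m


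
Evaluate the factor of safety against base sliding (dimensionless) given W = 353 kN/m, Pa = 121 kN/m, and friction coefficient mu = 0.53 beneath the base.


Resisting force = mu * W = 0.53 * 353 = 187.09 kN/m
FOS = Resisting / Driving = 187.09 / 121
= 1.5462 (dimensionless)

1.5462 (dimensionless)


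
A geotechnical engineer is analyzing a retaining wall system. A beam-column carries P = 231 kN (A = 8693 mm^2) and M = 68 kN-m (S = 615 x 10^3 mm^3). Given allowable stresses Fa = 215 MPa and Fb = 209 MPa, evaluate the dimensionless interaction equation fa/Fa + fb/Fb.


f_a = P / A = 231000.0 / 8693 = 26.5731 MPa
f_b = M / S = 68000000.0 / 615000.0 = 110.5691 MPa
Ratio = f_a / Fa + f_b / Fb
= 26.5731 / 215 + 110.5691 / 209
= 0.6526 (dimensionless)

0.6526 (dimensionless)


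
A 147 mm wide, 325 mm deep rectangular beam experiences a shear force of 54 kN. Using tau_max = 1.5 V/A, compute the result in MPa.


A = b * h = 147 * 325 = 47775 mm^2
V = 54 kN = 54000.0 N
tau_max = 1.5 * V / A = 1.5 * 54000.0 / 47775
= 1.6954 MPa

1.6954 MPa


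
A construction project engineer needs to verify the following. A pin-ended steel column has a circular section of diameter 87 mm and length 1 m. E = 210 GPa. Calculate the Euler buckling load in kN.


I = pi * d^4 / 64 = 2812204.57 mm^4
L = 1000.0 mm
P_cr = pi^2 * E * I / L^2
= 9.8696 * 210000.0 * 2812204.57 / 1000.0^2
= 5828622.78 N = 5828.6228 kN

5828.6228 kN


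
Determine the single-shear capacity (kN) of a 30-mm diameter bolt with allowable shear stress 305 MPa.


A = pi * d^2 / 4 = pi * 30^2 / 4 = 706.8583 mm^2
V = f_v * A / 1000 = 305 * 706.8583 / 1000
= 215.5918 kN

215.5918 kN


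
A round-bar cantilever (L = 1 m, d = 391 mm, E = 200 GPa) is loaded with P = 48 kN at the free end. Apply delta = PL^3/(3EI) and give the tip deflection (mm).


I = pi * d^4 / 64 = pi * 391^4 / 64 = 1147299827.52 mm^4
L = 1000.0 mm, P = 48000.0 N, E = 200000.0 MPa
delta = P * L^3 / (3 * E * I)
= 48000.0 * 1000.0^3 / (3 * 200000.0 * 1147299827.52)
= 0.0697 mm

0.0697 mm


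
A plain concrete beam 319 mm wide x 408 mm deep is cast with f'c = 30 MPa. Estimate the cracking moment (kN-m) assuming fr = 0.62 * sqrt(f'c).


fr = 0.62 * sqrt(30) = 0.62 * 5.4772 = 3.3959 MPa
I = 319 * 408^3 / 12 = 1805468544.0 mm^4
y_t = 204.0 mm
M_cr = fr * I / y_t = 3.3959 * 1805468544.0 / 204.0 N-mm
= 30.0547 kN-m

30.0547 kN-m


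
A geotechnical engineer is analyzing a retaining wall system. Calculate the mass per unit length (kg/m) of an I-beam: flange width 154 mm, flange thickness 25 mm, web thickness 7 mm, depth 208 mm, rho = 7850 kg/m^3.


A_flanges = 2 * 154 * 25 = 7700 mm^2
A_web = (208 - 2 * 25) * 7 = 1106 mm^2
A_total = 7700 + 1106 = 8806 mm^2 = 0.008806 m^2
Weight = rho * A = 7850 * 0.008806 = 69.1271 kg/m

69.1271 kg/m


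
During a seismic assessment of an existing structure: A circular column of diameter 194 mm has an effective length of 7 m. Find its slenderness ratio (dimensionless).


Radius of gyration r = d / 4 = 194 / 4 = 48.5 mm
L_eff = 7000.0 mm
Slenderness ratio = L / r = 7000.0 / 48.5 = 144.33 (dimensionless)

144.33 (dimensionless)


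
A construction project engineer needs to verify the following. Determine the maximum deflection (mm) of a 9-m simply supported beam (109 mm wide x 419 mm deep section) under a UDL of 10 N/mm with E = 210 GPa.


I = 109 * 419^3 / 12 = 668170535.92 mm^4
L = 9000.0 mm, w = 10 N/mm, E = 210000.0 MPa
delta = 5 * w * L^4 / (384 * E * I)
= 5 * 10 * 9000.0^4 / (384 * 210000.0 * 668170535.92)
= 6.0884 mm

6.0884 mm


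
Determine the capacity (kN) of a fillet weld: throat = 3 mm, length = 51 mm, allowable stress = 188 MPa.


Strength = throat * length * allowable stress
= 3 * 51 * 188 N
= 28764 N
= 28.76 kN

28.76 kN


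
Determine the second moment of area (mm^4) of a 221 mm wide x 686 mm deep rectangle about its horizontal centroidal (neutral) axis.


I = b * h^3 / 12
= 221 * 686^3 / 12
= 221 * 322828856 / 12
= 5945431431.33 mm^4

5945431431.33 mm^4


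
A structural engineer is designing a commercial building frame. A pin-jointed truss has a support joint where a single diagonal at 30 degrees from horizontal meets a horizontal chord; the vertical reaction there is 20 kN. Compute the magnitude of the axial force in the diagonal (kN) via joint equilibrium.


At the joint, only the diagonal has a vertical component, so vertical equilibrium gives:
F * sin(30) = 20
F = 20 / sin(30)
= 20 / 0.5
= 40.0 kN

40.0 kN


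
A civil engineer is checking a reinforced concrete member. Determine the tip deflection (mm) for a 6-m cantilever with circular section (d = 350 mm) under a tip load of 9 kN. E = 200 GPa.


I = pi * d^4 / 64 = pi * 350^4 / 64 = 736617574.34 mm^4
L = 6000.0 mm, P = 9000.0 N, E = 200000.0 MPa
delta = P * L^3 / (3 * E * I)
= 9000.0 * 6000.0^3 / (3 * 200000.0 * 736617574.34)
= 4.3985 mm

4.3985 mm


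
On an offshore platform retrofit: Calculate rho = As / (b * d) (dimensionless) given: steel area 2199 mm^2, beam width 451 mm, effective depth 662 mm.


rho = As / (b * d)
= 2199 / (451 * 662)
= 2199 / 298562
= 0.007365 (dimensionless)

0.007365 (dimensionless)


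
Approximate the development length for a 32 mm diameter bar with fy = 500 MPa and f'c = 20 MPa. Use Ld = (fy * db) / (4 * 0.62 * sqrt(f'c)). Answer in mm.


Ld = (fy * db) / (4 * 0.62 * sqrt(f'c))
= (500 * 32) / (4 * 0.62 * sqrt(20))
= 16000 / 11.0909
= 1442.62 mm

1442.62 mm


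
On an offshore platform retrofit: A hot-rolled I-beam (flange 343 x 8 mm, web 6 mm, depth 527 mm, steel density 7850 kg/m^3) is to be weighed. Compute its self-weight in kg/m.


A_flanges = 2 * 343 * 8 = 5488 mm^2
A_web = (527 - 2 * 8) * 6 = 3066 mm^2
A_total = 5488 + 3066 = 8554 mm^2 = 0.008554 m^2
Weight = rho * A = 7850 * 0.008554 = 67.1489 kg/m

67.1489 kg/m


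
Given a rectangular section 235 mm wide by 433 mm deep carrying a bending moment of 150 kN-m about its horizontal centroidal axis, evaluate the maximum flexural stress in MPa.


I = b * h^3 / 12 = 235 * 433^3 / 12 = 1589828599.58 mm^4
y = h / 2 = 433 / 2 = 216.5 mm
M = 150 kN-m = 150000000.0 N-mm
sigma = M * y / I = 150000000.0 * 216.5 / 1589828599.58
= 20.43 MPa

20.43 MPa


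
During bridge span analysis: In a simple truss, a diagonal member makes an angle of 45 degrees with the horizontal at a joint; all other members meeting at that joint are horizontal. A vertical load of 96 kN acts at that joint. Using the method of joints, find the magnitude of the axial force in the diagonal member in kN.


At the joint, only the diagonal has a vertical component, so vertical equilibrium gives:
F * sin(45) = 96
F = 96 / sin(45)
= 96 / 0.707107
= 135.76 kN

135.76 kN


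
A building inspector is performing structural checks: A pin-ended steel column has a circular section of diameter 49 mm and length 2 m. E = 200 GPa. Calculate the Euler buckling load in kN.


I = pi * d^4 / 64 = 282979.01 mm^4
L = 2000.0 mm
P_cr = pi^2 * E * I / L^2
= 9.8696 * 200000.0 * 282979.01 / 2000.0^2
= 139644.54 N = 139.6445 kN

139.6445 kN


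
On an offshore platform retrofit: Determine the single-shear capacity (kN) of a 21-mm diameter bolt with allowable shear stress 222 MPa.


A = pi * d^2 / 4 = pi * 21^2 / 4 = 346.3606 mm^2
V = f_v * A / 1000 = 222 * 346.3606 / 1000
= 76.8921 kN

76.8921 kN


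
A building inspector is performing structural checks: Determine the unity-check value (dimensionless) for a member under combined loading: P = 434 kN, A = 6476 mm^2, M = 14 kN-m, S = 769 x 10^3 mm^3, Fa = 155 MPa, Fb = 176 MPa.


f_a = P / A = 434000.0 / 6476 = 67.0167 MPa
f_b = M / S = 14000000.0 / 769000.0 = 18.2055 MPa
Ratio = f_a / Fa + f_b / Fb
= 67.0167 / 155 + 18.2055 / 176
= 0.5358 (dimensionless)

0.5358 (dimensionless)


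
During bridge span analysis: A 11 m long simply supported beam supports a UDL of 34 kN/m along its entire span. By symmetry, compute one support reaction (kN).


Total load = w * L = 34 * 11 = 374 kN
By symmetry, each reaction R = total / 2 = 374 / 2 = 187.0 kN

187.0 kN


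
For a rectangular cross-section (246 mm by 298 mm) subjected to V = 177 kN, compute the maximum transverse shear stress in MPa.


A = b * h = 246 * 298 = 73308 mm^2
V = 177 kN = 177000.0 N
tau_max = 1.5 * V / A = 1.5 * 177000.0 / 73308
= 3.6217 MPa

3.6217 MPa


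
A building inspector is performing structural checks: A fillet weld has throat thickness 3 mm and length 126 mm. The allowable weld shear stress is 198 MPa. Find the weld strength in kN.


Strength = throat * length * allowable stress
= 3 * 126 * 198 N
= 74844 N
= 74.84 kN

74.84 kN


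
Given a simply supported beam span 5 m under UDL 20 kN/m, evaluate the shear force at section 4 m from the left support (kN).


R_A = w * L / 2 = 20 * 5 / 2 = 50.0 kN
V(x) = R_A - w * x = 50.0 - 20 * 4
= -30.0 kN

-30.0 kN


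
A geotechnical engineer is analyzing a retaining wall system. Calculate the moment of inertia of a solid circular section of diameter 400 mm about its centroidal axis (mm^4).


r = d / 2 = 400 / 2 = 200.0 mm
I = pi * r^4 / 4 = pi * 200.0^4 / 4
= 1256637061.44 mm^4

1256637061.44 mm^4


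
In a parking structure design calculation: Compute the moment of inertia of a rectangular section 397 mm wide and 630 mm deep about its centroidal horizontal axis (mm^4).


I = b * h^3 / 12
= 397 * 630^3 / 12
= 397 * 250047000 / 12
= 8272388250.0 mm^4

8272388250.0 mm^4


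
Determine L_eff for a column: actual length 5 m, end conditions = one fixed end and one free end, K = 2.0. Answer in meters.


L_eff = K * L
= 2.0 * 5
= 10.0 m

10.0 m


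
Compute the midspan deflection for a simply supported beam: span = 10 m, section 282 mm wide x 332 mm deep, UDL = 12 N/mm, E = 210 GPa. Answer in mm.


I = 282 * 332^3 / 12 = 859967648.0 mm^4
L = 10000.0 mm, w = 12 N/mm, E = 210000.0 MPa
delta = 5 * w * L^4 / (384 * E * I)
= 5 * 12 * 10000.0^4 / (384 * 210000.0 * 859967648.0)
= 8.652 mm

8.652 mm


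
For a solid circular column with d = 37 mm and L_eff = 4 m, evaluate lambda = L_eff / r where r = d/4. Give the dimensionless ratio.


Radius of gyration r = d / 4 = 37 / 4 = 9.25 mm
L_eff = 4000.0 mm
Slenderness ratio = L / r = 4000.0 / 9.25 = 432.43 (dimensionless)

432.43 (dimensionless)


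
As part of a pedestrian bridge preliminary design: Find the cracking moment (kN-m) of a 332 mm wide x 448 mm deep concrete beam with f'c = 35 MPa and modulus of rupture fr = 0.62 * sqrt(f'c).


fr = 0.62 * sqrt(35) = 0.62 * 5.9161 = 3.668 MPa
I = 332 * 448^3 / 12 = 2487659178.67 mm^4
y_t = 224.0 mm
M_cr = fr * I / y_t = 3.668 * 2487659178.67 / 224.0 N-mm
= 40.7351 kN-m

40.7351 kN-m


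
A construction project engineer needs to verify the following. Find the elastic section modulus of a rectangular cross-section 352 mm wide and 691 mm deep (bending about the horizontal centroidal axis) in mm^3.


S = b * h^2 / 6
= 352 * 691^2 / 6
= 352 * 477481 / 6
= 28012218.67 mm^3

28012218.67 mm^3


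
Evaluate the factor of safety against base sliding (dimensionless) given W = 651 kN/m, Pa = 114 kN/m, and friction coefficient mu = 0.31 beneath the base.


Resisting force = mu * W = 0.31 * 651 = 201.81 kN/m
FOS = Resisting / Driving = 201.81 / 114
= 1.7703 (dimensionless)

1.7703 (dimensionless)


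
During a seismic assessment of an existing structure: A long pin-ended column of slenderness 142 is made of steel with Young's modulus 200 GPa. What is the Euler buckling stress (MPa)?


sigma_cr = pi^2 * E / lambda^2
= 9.8696 * 200000.0 / 142^2
= 9.8696 * 200000.0 / 20164
= 97.8933 MPa

97.8933 MPa


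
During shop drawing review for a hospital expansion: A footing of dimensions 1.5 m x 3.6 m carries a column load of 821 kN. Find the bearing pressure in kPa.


A = 1.5 * 3.6 = 5.4 m^2
q = P / A = 821 / 5.4
= 152.037 kPa

152.037 kPa


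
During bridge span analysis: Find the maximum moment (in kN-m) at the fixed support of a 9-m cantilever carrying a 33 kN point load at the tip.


For a cantilever with a point load at the free end:
M_max = P * L = 33 * 9 = 297 kN-m

297 kN-m


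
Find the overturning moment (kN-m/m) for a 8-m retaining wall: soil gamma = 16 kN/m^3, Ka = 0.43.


Pa = 0.5 * Ka * gamma * H^2
= 0.5 * 0.43 * 16 * 8^2
= 220.16 kN/m
Arm = H / 3 = 8 / 3 = 2.6667 m
Mo = Pa * arm = Pa * H / 3 = 220.16 * 8 / 3 = 587.0933 kN-m/m

587.0933 kN-m/m


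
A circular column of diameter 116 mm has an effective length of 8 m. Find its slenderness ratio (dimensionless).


Radius of gyration r = d / 4 = 116 / 4 = 29.0 mm
L_eff = 8000.0 mm
Slenderness ratio = L / r = 8000.0 / 29.0 = 275.86 (dimensionless)

275.86 (dimensionless)


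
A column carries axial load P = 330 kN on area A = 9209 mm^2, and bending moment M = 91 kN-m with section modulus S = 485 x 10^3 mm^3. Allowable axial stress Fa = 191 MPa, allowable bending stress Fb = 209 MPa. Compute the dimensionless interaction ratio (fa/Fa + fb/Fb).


f_a = P / A = 330000.0 / 9209 = 35.8345 MPa
f_b = M / S = 91000000.0 / 485000.0 = 187.6289 MPa
Ratio = f_a / Fa + f_b / Fb
= 35.8345 / 191 + 187.6289 / 209
= 1.0854 (dimensionless)

1.0854 (dimensionless)


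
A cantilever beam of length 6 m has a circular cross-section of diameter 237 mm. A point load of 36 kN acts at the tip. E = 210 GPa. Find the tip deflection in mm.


I = pi * d^4 / 64 = pi * 237^4 / 64 = 154868568.04 mm^4
L = 6000.0 mm, P = 36000.0 N, E = 210000.0 MPa
delta = P * L^3 / (3 * E * I)
= 36000.0 * 6000.0^3 / (3 * 210000.0 * 154868568.04)
= 79.6989 mm

79.6989 mm


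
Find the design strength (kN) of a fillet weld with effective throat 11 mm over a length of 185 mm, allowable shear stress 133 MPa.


Strength = throat * length * allowable stress
= 11 * 185 * 133 N
= 270655 N
= 270.65 kN

270.65 kN


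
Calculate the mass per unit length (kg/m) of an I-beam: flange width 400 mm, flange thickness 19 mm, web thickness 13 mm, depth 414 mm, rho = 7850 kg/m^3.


A_flanges = 2 * 400 * 19 = 15200 mm^2
A_web = (414 - 2 * 19) * 13 = 4888 mm^2
A_total = 15200 + 4888 = 20088 mm^2 = 0.020088 m^2
Weight = rho * A = 7850 * 0.020088 = 157.6908 kg/m

157.6908 kg/m


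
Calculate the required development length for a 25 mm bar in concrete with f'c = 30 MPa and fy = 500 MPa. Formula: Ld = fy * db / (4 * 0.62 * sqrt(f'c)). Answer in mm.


Ld = (fy * db) / (4 * 0.62 * sqrt(f'c))
= (500 * 25) / (4 * 0.62 * sqrt(30))
= 12500 / 13.5835
= 920.23 mm

920.23 mm


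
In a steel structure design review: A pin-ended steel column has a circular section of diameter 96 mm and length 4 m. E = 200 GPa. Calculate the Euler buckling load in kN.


I = pi * d^4 / 64 = 4169220.18 mm^4
L = 4000.0 mm
P_cr = pi^2 * E * I / L^2
= 9.8696 * 200000.0 * 4169220.18 / 4000.0^2
= 514356.92 N = 514.3569 kN

514.3569 kN


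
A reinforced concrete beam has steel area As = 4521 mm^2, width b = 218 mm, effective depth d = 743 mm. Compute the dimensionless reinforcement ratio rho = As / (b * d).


rho = As / (b * d)
= 4521 / (218 * 743)
= 4521 / 161974
= 0.027912 (dimensionless)

0.027912 (dimensionless)


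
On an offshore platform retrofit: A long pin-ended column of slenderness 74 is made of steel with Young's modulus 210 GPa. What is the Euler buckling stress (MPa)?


sigma_cr = pi^2 * E / lambda^2
= 9.8696 * 210000.0 / 74^2
= 9.8696 * 210000.0 / 5476
= 378.491 MPa

378.491 MPa


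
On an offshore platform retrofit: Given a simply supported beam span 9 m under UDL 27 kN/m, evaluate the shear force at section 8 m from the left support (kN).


R_A = w * L / 2 = 27 * 9 / 2 = 121.5 kN
V(x) = R_A - w * x = 121.5 - 27 * 8
= -94.5 kN

-94.5 kN


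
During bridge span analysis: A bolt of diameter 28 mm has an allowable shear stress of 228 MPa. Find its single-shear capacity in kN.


A = pi * d^2 / 4 = pi * 28^2 / 4 = 615.7522 mm^2
V = f_v * A / 1000 = 228 * 615.7522 / 1000
= 140.3915 kN

140.3915 kN


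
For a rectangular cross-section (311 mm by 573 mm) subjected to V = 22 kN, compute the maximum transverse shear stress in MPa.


A = b * h = 311 * 573 = 178203 mm^2
V = 22 kN = 22000.0 N
tau_max = 1.5 * V / A = 1.5 * 22000.0 / 178203
= 0.1852 MPa

0.1852 MPa


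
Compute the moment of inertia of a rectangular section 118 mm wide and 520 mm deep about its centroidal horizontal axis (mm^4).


I = b * h^3 / 12
= 118 * 520^3 / 12
= 118 * 140608000 / 12
= 1382645333.33 mm^4

1382645333.33 mm^4


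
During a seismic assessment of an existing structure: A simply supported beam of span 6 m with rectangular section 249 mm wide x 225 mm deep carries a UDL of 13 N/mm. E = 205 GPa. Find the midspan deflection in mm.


I = 249 * 225^3 / 12 = 236355468.75 mm^4
L = 6000.0 mm, w = 13 N/mm, E = 205000.0 MPa
delta = 5 * w * L^4 / (384 * E * I)
= 5 * 13 * 6000.0^4 / (384 * 205000.0 * 236355468.75)
= 4.5276 mm

4.5276 mm


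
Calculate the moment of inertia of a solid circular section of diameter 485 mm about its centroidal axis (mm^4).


r = d / 2 = 485 / 2 = 242.5 mm
I = pi * r^4 / 4 = pi * 242.5^4 / 4
= 2716044324.39 mm^4

2716044324.39 mm^4


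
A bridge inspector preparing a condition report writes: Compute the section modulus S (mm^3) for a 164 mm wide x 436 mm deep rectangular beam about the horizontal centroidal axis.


S = b * h^2 / 6
= 164 * 436^2 / 6
= 164 * 190096 / 6
= 5195957.33 mm^3

5195957.33 mm^3


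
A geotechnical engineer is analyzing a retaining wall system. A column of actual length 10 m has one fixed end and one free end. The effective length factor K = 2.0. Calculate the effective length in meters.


L_eff = K * L
= 2.0 * 10
= 20.0 m

20.0 m


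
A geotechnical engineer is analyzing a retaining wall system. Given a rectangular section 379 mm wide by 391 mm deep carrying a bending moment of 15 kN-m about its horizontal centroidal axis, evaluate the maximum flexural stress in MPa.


I = b * h^3 / 12 = 379 * 391^3 / 12 = 1887940209.08 mm^4
y = h / 2 = 391 / 2 = 195.5 mm
M = 15 kN-m = 15000000.0 N-mm
sigma = M * y / I = 15000000.0 * 195.5 / 1887940209.08
= 1.55 MPa

1.55 MPa


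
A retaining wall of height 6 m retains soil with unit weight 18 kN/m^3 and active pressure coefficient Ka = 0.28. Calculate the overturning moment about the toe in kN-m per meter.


Pa = 0.5 * Ka * gamma * H^2
= 0.5 * 0.28 * 18 * 6^2
= 90.72 kN/m
Arm = H / 3 = 6 / 3 = 2.0 m
Mo = Pa * arm = Pa * H / 3 = 90.72 * 6 / 3 = 181.44 kN-m/m

181.44 kN-m/m


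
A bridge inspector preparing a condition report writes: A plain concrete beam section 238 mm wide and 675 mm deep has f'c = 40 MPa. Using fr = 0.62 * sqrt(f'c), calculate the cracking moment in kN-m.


fr = 0.62 * sqrt(40) = 0.62 * 6.3246 = 3.9212 MPa
I = 238 * 675^3 / 12 = 6099679687.5 mm^4
y_t = 337.5 mm
M_cr = fr * I / y_t = 3.9212 * 6099679687.5 / 337.5 N-mm
= 70.8688 kN-m

70.8688 kN-m


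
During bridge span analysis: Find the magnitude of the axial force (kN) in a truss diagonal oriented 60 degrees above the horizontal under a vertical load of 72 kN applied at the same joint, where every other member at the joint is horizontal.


At the joint, only the diagonal has a vertical component, so vertical equilibrium gives:
F * sin(60) = 72
F = 72 / sin(60)
= 72 / 0.866025
= 83.14 kN

83.14 kN


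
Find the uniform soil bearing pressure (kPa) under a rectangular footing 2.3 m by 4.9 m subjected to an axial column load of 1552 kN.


A = 2.3 * 4.9 = 11.27 m^2
q = P / A = 1552 / 11.27
= 137.7107 kPa

137.7107 kPa
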